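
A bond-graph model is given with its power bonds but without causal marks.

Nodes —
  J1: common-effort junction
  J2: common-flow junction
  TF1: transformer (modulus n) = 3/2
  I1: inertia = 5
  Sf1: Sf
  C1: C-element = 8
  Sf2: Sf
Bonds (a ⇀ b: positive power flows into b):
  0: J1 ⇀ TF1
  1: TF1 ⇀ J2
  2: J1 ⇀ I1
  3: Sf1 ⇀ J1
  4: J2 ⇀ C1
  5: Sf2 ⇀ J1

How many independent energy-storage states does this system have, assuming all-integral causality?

β3 →Sf1  (Sf1: flow source, stroke at near end)
β5 →Sf2  (Sf2: flow source, stroke at near end)
β2 →I1  (I1 integral (f out))
β0 →J1  (closing 0-jn rule on J1)
β1 →TF1  (TF1: transformer flips bond 0)
β4 →J2  (1-jn J2 has f-setter on 1)

2  (C1, I1 all integral)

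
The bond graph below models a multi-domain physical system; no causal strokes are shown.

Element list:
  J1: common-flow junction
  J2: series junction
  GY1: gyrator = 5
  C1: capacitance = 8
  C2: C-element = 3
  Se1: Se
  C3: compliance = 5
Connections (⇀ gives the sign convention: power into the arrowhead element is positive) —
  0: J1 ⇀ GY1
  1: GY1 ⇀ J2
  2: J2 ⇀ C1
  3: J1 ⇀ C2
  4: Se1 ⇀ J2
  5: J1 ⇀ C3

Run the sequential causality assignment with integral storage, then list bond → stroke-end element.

β4 |J2  (Se1: effort source, stroke at far end)
β2 |J2  (C1 integral (e out))
β1 |GY1  (only one flow-in slot at J2)
β0 |GY1  (GY1: gyrator matches bond 1)
β3 |J1  (J1 flow already set via bond 0)
β5 |J1  (J1 flow already set via bond 0)

b0 stroke→GY1
b1 stroke→GY1
b2 stroke→J2
b3 stroke→J1
b4 stroke→J2
b5 stroke→J1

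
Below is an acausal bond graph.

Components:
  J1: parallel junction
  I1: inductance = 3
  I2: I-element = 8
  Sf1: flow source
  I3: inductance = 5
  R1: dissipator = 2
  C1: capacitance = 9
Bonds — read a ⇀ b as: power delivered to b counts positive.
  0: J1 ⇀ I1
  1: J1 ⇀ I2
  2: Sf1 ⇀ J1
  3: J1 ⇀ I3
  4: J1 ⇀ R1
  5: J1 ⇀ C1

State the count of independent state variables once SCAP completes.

#2 |Sf1  (Sf1: flow source, stroke at near end)
#0 |I1  (prefer integral on I1)
#1 |I2  (I2 integral (f out))
#3 |I3  (I3 outputs flow p/I3)
#5 |J1  (C1 integral (e out))
#4 |R1  (0-jn J1 has e-setter on 5)

4  (C1, I1, I2, I3 all integral)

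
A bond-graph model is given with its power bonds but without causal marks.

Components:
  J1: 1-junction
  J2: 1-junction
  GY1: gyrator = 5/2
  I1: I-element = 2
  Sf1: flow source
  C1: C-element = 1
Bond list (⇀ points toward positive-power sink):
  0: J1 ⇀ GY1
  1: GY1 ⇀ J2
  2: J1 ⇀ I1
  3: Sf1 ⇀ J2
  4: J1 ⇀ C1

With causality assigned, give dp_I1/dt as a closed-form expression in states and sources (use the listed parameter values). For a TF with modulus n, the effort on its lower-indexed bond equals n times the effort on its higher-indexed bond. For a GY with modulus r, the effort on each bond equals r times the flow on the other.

dp_I1/dt = -5*F_Sf1/2 - q_C1

β3 stroke→Sf1  (Sf1: flow source, stroke at near end)
β1 stroke→J2  (1-jn J2 has f-setter on 3)
β0 stroke→J1  (through GY1, causality inverts; strokes same side of GY1)
β2 stroke→I1  (prefer integral on I1)
β4 stroke→J1  (1-jn J1 has f-setter on 2)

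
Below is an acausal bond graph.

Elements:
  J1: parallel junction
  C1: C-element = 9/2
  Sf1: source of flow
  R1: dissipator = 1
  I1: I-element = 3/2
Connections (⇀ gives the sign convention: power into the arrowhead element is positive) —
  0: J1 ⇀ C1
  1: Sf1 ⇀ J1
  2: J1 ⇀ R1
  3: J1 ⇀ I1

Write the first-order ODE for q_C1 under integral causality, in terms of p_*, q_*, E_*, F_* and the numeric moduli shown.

dq_C1/dt = F_Sf1 - 2*p_I1/3 - 2*q_C1/9

b1 |Sf1  (Sf1 (Sf) sets flow on bond)
b0 |J1  (C1: C, integral causality)
b2 |R1  (common-e at J1 fixed by 0)
b3 |I1  (J1: bond 0 brought effort, rest push out)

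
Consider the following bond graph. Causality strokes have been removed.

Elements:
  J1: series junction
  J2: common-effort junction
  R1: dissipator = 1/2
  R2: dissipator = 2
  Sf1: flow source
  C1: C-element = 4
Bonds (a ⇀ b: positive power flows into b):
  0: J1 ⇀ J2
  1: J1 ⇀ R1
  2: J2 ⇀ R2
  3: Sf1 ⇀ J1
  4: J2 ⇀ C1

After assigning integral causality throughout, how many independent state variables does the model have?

b3 stroke→Sf1  (source Sf1 imposes f)
b0 stroke→J1  (J1 flow already set via bond 3)
b1 stroke→J1  (common-f at J1 fixed by 3)
b4 stroke→J2  (C1 outputs effort q/C1)
b2 stroke→R2  (0-jn J2 has e-setter on 4)

1  (C1 all integral)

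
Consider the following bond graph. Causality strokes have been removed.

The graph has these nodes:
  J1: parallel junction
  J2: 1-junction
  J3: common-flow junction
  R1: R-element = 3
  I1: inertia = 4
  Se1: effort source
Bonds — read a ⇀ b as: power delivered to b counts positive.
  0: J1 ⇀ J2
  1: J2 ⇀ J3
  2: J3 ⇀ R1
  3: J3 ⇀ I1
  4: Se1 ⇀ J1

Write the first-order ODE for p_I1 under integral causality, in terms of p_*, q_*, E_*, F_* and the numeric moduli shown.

dp_I1/dt = E_Se1 - 3*p_I1/4

bond 4 →J1  (Se1 fixes effort; stroke away)
bond 0 →J2  (J1 effort already set via bond 4)
bond 1 →J3  (closing 1-jn rule on J2)
bond 3 →I1  (prefer integral on I1)
bond 2 →J3  (1-jn J3 has f-setter on 3)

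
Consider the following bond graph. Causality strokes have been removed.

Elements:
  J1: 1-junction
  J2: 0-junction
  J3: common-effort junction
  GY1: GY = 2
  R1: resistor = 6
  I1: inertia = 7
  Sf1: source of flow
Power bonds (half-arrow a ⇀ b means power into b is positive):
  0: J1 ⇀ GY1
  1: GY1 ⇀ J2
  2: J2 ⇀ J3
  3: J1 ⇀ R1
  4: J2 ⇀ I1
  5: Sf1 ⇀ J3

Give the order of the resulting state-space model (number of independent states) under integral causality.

β5 |Sf1  (Sf1 fixes flow; stroke at Sf1)
β2 |J3  (J3: last free bond brings effort in)
β4 |I1  (prefer integral on I1)
β1 |J2  (only one effort-in slot at J2)
β0 |J1  (GY1 both-in/both-out from 1)
β3 |R1  (J1: last free bond brings flow in)

1  (I1 all integral)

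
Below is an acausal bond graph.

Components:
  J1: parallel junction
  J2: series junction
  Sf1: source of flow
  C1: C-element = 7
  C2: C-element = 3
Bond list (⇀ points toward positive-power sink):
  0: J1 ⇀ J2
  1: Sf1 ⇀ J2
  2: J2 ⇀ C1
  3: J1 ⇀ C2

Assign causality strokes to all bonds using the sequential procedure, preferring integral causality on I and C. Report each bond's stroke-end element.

#1 |Sf1  (Sf1 (Sf) sets flow on bond)
#0 |J2  (J2: bond 1 brought flow, rest push out)
#2 |J2  (J2: bond 1 brought flow, rest push out)
#3 |J1  (J1 needs exactly one e-in)

β0 stroke→J2
β1 stroke→Sf1
β2 stroke→J2
β3 stroke→J1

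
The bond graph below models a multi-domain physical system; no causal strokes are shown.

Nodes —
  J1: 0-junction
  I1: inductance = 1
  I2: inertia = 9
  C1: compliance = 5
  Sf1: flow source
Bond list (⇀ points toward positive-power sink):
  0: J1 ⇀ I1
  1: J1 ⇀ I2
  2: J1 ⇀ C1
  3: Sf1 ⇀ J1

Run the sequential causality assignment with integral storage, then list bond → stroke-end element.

#0 stroke at I1
#1 stroke at I2
#2 stroke at J1
#3 stroke at Sf1

b3 stroke→Sf1  (source Sf1 imposes f)
b0 stroke→I1  (I1 outputs flow p/I1)
b1 stroke→I2  (I2 outputs flow p/I2)
b2 stroke→J1  (J1 needs exactly one e-in)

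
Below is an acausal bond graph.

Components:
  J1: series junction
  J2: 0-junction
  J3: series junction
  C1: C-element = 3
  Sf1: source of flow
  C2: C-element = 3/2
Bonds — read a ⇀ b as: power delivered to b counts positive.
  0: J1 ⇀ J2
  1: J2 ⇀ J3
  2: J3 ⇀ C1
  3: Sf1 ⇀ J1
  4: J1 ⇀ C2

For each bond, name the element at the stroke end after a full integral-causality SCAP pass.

b0 stroke at J1
b1 stroke at J2
b2 stroke at J3
b3 stroke at Sf1
b4 stroke at J1

#3 |Sf1  (Sf1: flow source, stroke at near end)
#0 |J1  (common-f at J1 fixed by 3)
#4 |J1  (J1 flow already set via bond 3)
#1 |J2  (J2 needs exactly one e-in)
#2 |J3  (1-jn J3 has f-setter on 1)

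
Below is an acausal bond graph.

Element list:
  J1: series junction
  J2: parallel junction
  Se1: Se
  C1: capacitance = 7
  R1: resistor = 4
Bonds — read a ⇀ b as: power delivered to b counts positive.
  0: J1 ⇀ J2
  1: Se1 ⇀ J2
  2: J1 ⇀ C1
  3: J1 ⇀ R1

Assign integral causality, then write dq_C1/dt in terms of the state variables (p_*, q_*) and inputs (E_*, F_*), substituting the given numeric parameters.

dq_C1/dt = -E_Se1/4 - q_C1/28

bond 1 |J2  (Se1 (Se) sets effort on bond)
bond 0 |J1  (common-e at J2 fixed by 1)
bond 2 |J1  (C1 outputs effort q/C1)
bond 3 |R1  (J1: last free bond brings flow in)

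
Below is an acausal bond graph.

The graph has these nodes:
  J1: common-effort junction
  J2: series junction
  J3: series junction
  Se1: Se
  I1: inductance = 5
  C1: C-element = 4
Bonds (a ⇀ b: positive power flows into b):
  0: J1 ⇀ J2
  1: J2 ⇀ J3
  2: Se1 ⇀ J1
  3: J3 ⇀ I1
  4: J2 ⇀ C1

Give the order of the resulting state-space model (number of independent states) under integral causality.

2  (C1, I1 all integral)

#2 stroke at J1  (Se1 fixes effort; stroke away)
#0 stroke at J2  (J1: bond 2 brought effort, rest push out)
#3 stroke at I1  (I1: I, integral causality)
#1 stroke at J3  (common-f at J3 fixed by 3)
#4 stroke at J2  (common-f at J2 fixed by 1)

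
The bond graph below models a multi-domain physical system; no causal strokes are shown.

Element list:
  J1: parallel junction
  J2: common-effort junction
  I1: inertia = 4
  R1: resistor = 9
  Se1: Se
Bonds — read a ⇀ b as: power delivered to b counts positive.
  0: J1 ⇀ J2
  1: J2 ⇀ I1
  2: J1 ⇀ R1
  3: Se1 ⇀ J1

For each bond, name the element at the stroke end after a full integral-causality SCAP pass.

β3 →J1  (Se1: effort source, stroke at far end)
β0 →J2  (J1 effort already set via bond 3)
β2 →R1  (J1 effort already set via bond 3)
β1 →I1  (J2: bond 0 brought effort, rest push out)

β0 stroke at J2
β1 stroke at I1
β2 stroke at R1
β3 stroke at J1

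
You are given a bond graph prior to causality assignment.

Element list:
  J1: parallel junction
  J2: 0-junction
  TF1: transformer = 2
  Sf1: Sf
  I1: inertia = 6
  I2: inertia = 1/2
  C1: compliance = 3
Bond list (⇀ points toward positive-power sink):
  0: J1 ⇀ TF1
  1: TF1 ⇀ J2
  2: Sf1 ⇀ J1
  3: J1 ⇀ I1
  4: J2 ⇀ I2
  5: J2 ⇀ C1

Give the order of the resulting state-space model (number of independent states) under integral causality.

3  (C1, I1, I2 all integral)

#2 stroke→Sf1  (Sf1: flow source, stroke at near end)
#3 stroke→I1  (I1 outputs flow p/I1)
#0 stroke→J1  (J1: last free bond brings effort in)
#1 stroke→TF1  (TF TF1: opposite of bond 0)
#4 stroke→I2  (I2 integral (f out))
#5 stroke→J2  (J2: last free bond brings effort in)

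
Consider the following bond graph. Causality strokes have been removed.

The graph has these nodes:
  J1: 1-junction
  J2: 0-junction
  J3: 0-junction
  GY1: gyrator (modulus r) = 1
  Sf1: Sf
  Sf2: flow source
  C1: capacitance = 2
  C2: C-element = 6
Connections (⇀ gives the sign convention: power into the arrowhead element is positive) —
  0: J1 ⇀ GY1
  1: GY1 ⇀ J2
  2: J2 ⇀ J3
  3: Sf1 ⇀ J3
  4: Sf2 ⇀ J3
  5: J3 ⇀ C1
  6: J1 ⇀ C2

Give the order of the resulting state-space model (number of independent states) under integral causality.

2  (C1, C2 all integral)

#3 stroke at Sf1  (Sf1 fixes flow; stroke at Sf1)
#4 stroke at Sf2  (Sf2: flow source, stroke at near end)
#5 stroke at J3  (C1: C, integral causality)
#2 stroke at J2  (0-jn J3 has e-setter on 5)
#1 stroke at GY1  (0-jn J2 has e-setter on 2)
#0 stroke at GY1  (through GY1, causality inverts; strokes same side of GY1)
#6 stroke at J1  (common-f at J1 fixed by 0)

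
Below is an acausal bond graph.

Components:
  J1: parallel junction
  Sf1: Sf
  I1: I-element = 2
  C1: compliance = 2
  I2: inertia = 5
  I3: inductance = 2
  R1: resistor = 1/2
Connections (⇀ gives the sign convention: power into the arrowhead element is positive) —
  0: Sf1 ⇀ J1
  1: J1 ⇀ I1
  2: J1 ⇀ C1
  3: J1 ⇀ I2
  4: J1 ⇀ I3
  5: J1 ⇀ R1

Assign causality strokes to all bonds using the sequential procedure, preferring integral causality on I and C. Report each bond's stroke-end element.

β0 |Sf1
β1 |I1
β2 |J1
β3 |I2
β4 |I3
β5 |R1

b0 stroke→Sf1  (Sf1: flow source, stroke at near end)
b1 stroke→I1  (I1: I, integral causality)
b2 stroke→J1  (C1: C, integral causality)
b3 stroke→I2  (J1: bond 2 brought effort, rest push out)
b4 stroke→I3  (J1 effort already set via bond 2)
b5 stroke→R1  (J1: bond 2 brought effort, rest push out)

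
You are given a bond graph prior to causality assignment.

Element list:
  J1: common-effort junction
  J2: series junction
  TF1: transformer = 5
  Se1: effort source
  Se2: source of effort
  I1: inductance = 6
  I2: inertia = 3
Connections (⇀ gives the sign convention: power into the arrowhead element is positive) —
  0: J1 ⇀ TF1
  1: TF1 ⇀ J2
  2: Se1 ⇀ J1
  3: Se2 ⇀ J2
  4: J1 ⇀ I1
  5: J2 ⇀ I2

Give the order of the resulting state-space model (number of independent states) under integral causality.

bond 2 →J1  (source Se1 imposes e)
bond 3 →J2  (Se2 fixes effort; stroke away)
bond 0 →TF1  (0-jn J1 has e-setter on 2)
bond 4 →I1  (0-jn J1 has e-setter on 2)
bond 1 →J2  (TF TF1: opposite of bond 0)
bond 5 →I2  (J2: last free bond brings flow in)

2  (I1, I2 all integral)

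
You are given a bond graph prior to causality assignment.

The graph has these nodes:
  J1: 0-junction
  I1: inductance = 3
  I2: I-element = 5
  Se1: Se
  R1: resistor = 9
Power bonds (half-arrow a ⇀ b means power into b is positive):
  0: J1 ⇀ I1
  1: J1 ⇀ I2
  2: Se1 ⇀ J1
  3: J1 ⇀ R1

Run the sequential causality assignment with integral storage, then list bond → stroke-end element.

bond 2 stroke at J1  (Se1: effort source, stroke at far end)
bond 0 stroke at I1  (J1: bond 2 brought effort, rest push out)
bond 1 stroke at I2  (J1 effort already set via bond 2)
bond 3 stroke at R1  (J1: bond 2 brought effort, rest push out)

β0 |I1
β1 |I2
β2 |J1
β3 |R1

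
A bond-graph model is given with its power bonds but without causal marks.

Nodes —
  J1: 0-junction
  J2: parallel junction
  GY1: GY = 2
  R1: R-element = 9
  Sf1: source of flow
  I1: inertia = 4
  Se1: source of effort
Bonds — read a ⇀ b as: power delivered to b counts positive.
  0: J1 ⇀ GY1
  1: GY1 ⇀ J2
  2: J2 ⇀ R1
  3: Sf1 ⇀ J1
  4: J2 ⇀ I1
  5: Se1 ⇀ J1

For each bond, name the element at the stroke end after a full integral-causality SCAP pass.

#0 →GY1
#1 →GY1
#2 →J2
#3 →Sf1
#4 →I1
#5 →J1

#3 stroke→Sf1  (source Sf1 imposes f)
#5 stroke→J1  (source Se1 imposes e)
#0 stroke→GY1  (J1: bond 5 brought effort, rest push out)
#1 stroke→GY1  (through GY1, causality inverts; strokes same side of GY1)
#4 stroke→I1  (I1 integral (f out))
#2 stroke→J2  (closing 0-jn rule on J2)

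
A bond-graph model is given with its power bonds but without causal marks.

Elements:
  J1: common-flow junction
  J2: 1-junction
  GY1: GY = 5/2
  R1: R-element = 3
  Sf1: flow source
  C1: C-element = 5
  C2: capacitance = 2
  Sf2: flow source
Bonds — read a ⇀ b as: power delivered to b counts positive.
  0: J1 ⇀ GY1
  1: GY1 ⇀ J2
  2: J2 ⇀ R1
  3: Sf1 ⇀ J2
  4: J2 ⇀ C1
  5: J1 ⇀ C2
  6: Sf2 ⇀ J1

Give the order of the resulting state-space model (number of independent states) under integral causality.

2  (C1, C2 all integral)

bond 3 stroke at Sf1  (Sf1 fixes flow; stroke at Sf1)
bond 6 stroke at Sf2  (Sf2 fixes flow; stroke at Sf2)
bond 0 stroke at J1  (J1: bond 6 brought flow, rest push out)
bond 5 stroke at J1  (1-jn J1 has f-setter on 6)
bond 1 stroke at J2  (J2 flow already set via bond 3)
bond 2 stroke at J2  (J2: bond 3 brought flow, rest push out)
bond 4 stroke at J2  (common-f at J2 fixed by 3)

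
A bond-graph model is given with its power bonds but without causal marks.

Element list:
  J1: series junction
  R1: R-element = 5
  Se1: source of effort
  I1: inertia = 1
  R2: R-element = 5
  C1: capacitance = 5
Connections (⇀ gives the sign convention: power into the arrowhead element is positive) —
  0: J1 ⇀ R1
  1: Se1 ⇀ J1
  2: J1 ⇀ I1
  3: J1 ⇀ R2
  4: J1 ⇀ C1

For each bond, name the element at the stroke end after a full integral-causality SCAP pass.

β1 stroke→J1  (source Se1 imposes e)
β2 stroke→I1  (I1 outputs flow p/I1)
β0 stroke→J1  (J1: bond 2 brought flow, rest push out)
β3 stroke→J1  (common-f at J1 fixed by 2)
β4 stroke→J1  (J1: bond 2 brought flow, rest push out)

β0 |J1
β1 |J1
β2 |I1
β3 |J1
β4 |J1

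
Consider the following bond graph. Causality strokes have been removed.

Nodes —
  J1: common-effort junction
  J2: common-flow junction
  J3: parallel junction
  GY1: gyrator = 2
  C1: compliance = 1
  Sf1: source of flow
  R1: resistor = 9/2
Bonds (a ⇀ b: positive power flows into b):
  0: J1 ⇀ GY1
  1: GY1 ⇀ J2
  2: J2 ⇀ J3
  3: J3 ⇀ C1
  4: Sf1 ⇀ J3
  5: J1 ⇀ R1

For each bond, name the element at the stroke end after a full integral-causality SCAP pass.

β4 →Sf1  (Sf1 fixes flow; stroke at Sf1)
β3 →J3  (C1 integral (e out))
β2 →J2  (common-e at J3 fixed by 3)
β1 →GY1  (closing 1-jn rule on J2)
β0 →GY1  (GY1: gyrator matches bond 1)
β5 →J1  (closing 0-jn rule on J1)

bond 0 |GY1
bond 1 |GY1
bond 2 |J2
bond 3 |J3
bond 4 |Sf1
bond 5 |J1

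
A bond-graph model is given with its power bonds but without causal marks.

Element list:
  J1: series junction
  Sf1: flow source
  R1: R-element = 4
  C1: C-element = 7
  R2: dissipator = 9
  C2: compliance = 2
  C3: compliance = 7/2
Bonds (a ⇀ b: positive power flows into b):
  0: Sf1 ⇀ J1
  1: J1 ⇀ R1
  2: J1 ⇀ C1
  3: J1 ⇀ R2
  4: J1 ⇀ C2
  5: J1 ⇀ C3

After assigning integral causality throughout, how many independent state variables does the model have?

3  (C1, C2, C3 all integral)

b0 stroke→Sf1  (Sf1 (Sf) sets flow on bond)
b1 stroke→J1  (J1: bond 0 brought flow, rest push out)
b2 stroke→J1  (J1 flow already set via bond 0)
b3 stroke→J1  (1-jn J1 has f-setter on 0)
b4 stroke→J1  (common-f at J1 fixed by 0)
b5 stroke→J1  (J1: bond 0 brought flow, rest push out)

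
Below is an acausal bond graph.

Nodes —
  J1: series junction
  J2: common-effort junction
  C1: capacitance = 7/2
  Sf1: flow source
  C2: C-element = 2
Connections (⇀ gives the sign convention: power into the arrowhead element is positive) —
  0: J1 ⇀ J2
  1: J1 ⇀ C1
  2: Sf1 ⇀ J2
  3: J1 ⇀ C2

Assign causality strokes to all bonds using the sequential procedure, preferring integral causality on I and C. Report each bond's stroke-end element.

bond 0 |J2
bond 1 |J1
bond 2 |Sf1
bond 3 |J1

b2 →Sf1  (Sf1: flow source, stroke at near end)
b0 →J2  (J2: last free bond brings effort in)
b1 →J1  (J1: bond 0 brought flow, rest push out)
b3 →J1  (J1: bond 0 brought flow, rest push out)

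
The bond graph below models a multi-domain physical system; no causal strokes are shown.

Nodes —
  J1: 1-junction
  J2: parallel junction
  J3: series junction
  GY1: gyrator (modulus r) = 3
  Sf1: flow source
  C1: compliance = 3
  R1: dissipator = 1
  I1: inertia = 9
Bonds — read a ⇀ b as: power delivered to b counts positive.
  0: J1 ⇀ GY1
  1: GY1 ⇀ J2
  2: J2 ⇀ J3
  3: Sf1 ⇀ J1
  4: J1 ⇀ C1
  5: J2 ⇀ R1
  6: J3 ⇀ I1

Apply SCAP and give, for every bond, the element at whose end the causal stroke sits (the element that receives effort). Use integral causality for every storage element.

bond 3 stroke at Sf1  (Sf1 (Sf) sets flow on bond)
bond 0 stroke at J1  (common-f at J1 fixed by 3)
bond 4 stroke at J1  (J1 flow already set via bond 3)
bond 1 stroke at J2  (GY1: gyrator matches bond 0)
bond 2 stroke at J3  (J2: bond 1 brought effort, rest push out)
bond 5 stroke at R1  (J2: bond 1 brought effort, rest push out)
bond 6 stroke at I1  (J3: last free bond brings flow in)

β0 stroke at J1
β1 stroke at J2
β2 stroke at J3
β3 stroke at Sf1
β4 stroke at J1
β5 stroke at R1
β6 stroke at I1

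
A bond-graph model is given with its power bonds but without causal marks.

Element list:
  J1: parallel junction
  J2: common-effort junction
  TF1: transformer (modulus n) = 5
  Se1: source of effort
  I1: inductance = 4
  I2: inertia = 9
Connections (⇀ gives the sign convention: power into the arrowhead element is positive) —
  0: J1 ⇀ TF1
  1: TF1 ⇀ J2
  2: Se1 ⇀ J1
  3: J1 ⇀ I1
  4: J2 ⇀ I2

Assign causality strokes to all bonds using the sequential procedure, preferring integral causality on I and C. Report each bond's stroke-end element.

β0 →TF1
β1 →J2
β2 →J1
β3 →I1
β4 →I2

b2 stroke→J1  (Se1 (Se) sets effort on bond)
b0 stroke→TF1  (J1: bond 2 brought effort, rest push out)
b3 stroke→I1  (common-e at J1 fixed by 2)
b1 stroke→J2  (TF TF1: opposite of bond 0)
b4 stroke→I2  (0-jn J2 has e-setter on 1)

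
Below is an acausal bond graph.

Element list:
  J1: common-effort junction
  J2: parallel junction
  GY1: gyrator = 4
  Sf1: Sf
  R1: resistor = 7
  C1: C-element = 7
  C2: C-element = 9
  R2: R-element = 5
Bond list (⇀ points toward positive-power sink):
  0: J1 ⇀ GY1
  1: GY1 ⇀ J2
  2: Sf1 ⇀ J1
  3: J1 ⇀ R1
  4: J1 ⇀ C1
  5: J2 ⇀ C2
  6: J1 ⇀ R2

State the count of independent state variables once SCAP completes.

bond 2 →Sf1  (Sf1: flow source, stroke at near end)
bond 4 →J1  (prefer integral on C1)
bond 0 →GY1  (J1: bond 4 brought effort, rest push out)
bond 3 →R1  (common-e at J1 fixed by 4)
bond 6 →R2  (common-e at J1 fixed by 4)
bond 1 →GY1  (GY GY1: same side as bond 0)
bond 5 →J2  (only one effort-in slot at J2)

2  (C1, C2 all integral)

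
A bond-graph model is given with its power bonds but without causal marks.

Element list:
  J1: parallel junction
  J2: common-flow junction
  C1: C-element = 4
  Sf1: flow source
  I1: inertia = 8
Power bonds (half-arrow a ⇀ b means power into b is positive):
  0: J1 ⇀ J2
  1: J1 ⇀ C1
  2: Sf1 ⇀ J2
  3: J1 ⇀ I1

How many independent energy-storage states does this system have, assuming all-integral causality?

2  (C1, I1 all integral)

β2 stroke at Sf1  (source Sf1 imposes f)
β0 stroke at J2  (J2 flow already set via bond 2)
β1 stroke at J1  (C1: C, integral causality)
β3 stroke at I1  (J1 effort already set via bond 1)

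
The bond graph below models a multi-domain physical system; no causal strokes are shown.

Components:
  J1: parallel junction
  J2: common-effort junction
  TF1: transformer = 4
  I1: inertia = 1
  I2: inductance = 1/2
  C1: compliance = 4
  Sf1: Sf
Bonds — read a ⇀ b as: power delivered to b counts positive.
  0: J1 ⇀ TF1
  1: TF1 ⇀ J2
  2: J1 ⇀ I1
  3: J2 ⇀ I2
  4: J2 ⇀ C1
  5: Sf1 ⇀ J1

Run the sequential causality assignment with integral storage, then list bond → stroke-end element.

bond 5 →Sf1  (Sf1 (Sf) sets flow on bond)
bond 2 →I1  (I1 integral (f out))
bond 0 →J1  (closing 0-jn rule on J1)
bond 1 →TF1  (TF1: transformer flips bond 0)
bond 3 →I2  (I2: I, integral causality)
bond 4 →J2  (J2 needs exactly one e-in)

#0 |J1
#1 |TF1
#2 |I1
#3 |I2
#4 |J2
#5 |Sf1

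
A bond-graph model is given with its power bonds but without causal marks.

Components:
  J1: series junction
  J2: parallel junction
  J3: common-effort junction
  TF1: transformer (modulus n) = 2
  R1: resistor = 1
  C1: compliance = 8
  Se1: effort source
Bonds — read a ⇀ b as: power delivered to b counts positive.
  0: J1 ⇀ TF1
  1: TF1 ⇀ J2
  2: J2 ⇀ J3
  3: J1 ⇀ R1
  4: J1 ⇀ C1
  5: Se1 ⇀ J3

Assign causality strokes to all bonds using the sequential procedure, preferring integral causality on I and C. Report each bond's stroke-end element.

β0 stroke at J1
β1 stroke at TF1
β2 stroke at J2
β3 stroke at R1
β4 stroke at J1
β5 stroke at J3

b5 stroke→J3  (Se1 (Se) sets effort on bond)
b2 stroke→J2  (common-e at J3 fixed by 5)
b1 stroke→TF1  (J2: bond 2 brought effort, rest push out)
b0 stroke→J1  (TF TF1: opposite of bond 1)
b4 stroke→J1  (C1 outputs effort q/C1)
b3 stroke→R1  (J1 needs exactly one f-in)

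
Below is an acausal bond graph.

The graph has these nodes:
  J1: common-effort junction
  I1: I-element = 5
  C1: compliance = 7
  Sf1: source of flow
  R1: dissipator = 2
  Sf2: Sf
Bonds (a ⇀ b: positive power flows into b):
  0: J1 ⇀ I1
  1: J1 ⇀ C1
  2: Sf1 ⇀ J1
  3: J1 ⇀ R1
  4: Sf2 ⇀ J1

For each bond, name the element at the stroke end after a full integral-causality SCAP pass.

β0 →I1
β1 →J1
β2 →Sf1
β3 →R1
β4 →Sf2

#2 stroke at Sf1  (Sf1: flow source, stroke at near end)
#4 stroke at Sf2  (Sf2 (Sf) sets flow on bond)
#0 stroke at I1  (prefer integral on I1)
#1 stroke at J1  (C1 integral (e out))
#3 stroke at R1  (common-e at J1 fixed by 1)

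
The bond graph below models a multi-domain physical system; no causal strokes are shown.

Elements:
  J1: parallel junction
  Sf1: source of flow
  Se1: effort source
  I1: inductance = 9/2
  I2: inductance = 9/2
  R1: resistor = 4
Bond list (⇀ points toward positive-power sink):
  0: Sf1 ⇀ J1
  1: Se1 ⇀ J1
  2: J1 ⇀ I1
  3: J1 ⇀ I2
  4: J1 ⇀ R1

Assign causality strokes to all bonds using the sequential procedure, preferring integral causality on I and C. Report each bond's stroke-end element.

β0 stroke→Sf1
β1 stroke→J1
β2 stroke→I1
β3 stroke→I2
β4 stroke→R1

β0 |Sf1  (Sf1 fixes flow; stroke at Sf1)
β1 |J1  (source Se1 imposes e)
β2 |I1  (common-e at J1 fixed by 1)
β3 |I2  (J1 effort already set via bond 1)
β4 |R1  (0-jn J1 has e-setter on 1)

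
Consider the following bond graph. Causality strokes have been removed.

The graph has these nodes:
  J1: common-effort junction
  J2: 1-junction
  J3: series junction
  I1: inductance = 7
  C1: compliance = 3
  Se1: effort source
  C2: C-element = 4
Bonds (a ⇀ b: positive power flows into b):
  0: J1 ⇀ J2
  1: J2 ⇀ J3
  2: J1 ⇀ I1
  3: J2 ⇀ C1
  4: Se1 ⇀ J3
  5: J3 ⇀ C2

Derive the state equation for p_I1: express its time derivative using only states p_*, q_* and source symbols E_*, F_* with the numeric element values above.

dp_I1/dt = -E_Se1 + q_C1/3 + q_C2/4

β4 stroke at J3  (source Se1 imposes e)
β2 stroke at I1  (I1 integral (f out))
β0 stroke at J1  (only one effort-in slot at J1)
β1 stroke at J2  (common-f at J2 fixed by 0)
β3 stroke at J2  (J2: bond 0 brought flow, rest push out)
β5 stroke at J3  (1-jn J3 has f-setter on 1)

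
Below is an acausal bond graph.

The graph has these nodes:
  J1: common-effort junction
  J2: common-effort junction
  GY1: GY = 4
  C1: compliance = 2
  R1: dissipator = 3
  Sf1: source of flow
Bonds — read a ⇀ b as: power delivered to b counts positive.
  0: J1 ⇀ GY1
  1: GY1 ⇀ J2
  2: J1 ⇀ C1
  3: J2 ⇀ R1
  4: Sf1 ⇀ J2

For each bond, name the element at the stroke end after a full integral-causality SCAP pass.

#0 stroke at GY1
#1 stroke at GY1
#2 stroke at J1
#3 stroke at J2
#4 stroke at Sf1

b4 stroke at Sf1  (Sf1 fixes flow; stroke at Sf1)
b2 stroke at J1  (C1 integral (e out))
b0 stroke at GY1  (common-e at J1 fixed by 2)
b1 stroke at GY1  (GY GY1: same side as bond 0)
b3 stroke at J2  (J2: last free bond brings effort in)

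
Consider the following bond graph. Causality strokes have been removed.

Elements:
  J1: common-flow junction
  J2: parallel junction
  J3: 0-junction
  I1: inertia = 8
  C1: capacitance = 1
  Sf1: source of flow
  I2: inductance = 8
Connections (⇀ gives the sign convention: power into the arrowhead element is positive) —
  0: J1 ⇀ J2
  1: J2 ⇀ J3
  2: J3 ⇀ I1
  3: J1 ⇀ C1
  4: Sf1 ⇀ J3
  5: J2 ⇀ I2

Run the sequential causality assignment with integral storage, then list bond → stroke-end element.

b0 stroke→J2
b1 stroke→J3
b2 stroke→I1
b3 stroke→J1
b4 stroke→Sf1
b5 stroke→I2

bond 4 →Sf1  (source Sf1 imposes f)
bond 2 →I1  (I1 integral (f out))
bond 1 →J3  (closing 0-jn rule on J3)
bond 3 →J1  (C1: C, integral causality)
bond 0 →J2  (J1 needs exactly one f-in)
bond 5 →I2  (J2 effort already set via bond 0)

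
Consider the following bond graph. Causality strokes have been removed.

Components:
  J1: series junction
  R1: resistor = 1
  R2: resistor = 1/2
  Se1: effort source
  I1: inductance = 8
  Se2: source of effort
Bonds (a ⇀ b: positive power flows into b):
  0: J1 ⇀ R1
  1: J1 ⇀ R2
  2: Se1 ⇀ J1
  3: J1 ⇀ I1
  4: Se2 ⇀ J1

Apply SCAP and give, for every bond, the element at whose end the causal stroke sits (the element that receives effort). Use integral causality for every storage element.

b0 stroke at J1
b1 stroke at J1
b2 stroke at J1
b3 stroke at I1
b4 stroke at J1

β2 |J1  (source Se1 imposes e)
β4 |J1  (Se2 fixes effort; stroke away)
β3 |I1  (I1 outputs flow p/I1)
β0 |J1  (J1 flow already set via bond 3)
β1 |J1  (J1: bond 3 brought flow, rest push out)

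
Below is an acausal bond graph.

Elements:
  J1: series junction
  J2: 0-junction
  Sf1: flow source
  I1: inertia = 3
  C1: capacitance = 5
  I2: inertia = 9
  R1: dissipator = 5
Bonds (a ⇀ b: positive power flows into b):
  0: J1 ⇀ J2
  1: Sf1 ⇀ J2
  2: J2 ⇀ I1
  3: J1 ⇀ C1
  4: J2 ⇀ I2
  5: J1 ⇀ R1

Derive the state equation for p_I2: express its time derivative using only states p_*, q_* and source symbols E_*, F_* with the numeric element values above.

dp_I2/dt = 5*F_Sf1 - 5*p_I1/3 - 5*p_I2/9 - q_C1/5

β1 stroke→Sf1  (Sf1: flow source, stroke at near end)
β2 stroke→I1  (I1 outputs flow p/I1)
β3 stroke→J1  (C1: C, integral causality)
β4 stroke→I2  (I2 integral (f out))
β0 stroke→J2  (only one effort-in slot at J2)
β5 stroke→J1  (common-f at J1 fixed by 0)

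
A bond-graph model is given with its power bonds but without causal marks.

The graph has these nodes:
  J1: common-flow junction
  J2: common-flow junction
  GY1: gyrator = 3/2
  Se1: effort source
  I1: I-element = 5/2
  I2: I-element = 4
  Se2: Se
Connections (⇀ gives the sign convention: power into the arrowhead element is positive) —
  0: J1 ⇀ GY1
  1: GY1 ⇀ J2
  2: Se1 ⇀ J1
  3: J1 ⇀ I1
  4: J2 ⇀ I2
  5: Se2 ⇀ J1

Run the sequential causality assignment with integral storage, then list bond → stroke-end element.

b0 |J1
b1 |J2
b2 |J1
b3 |I1
b4 |I2
b5 |J1

#2 |J1  (Se1 (Se) sets effort on bond)
#5 |J1  (source Se2 imposes e)
#3 |I1  (I1 integral (f out))
#0 |J1  (common-f at J1 fixed by 3)
#1 |J2  (GY1 both-in/both-out from 0)
#4 |I2  (J2: last free bond brings flow in)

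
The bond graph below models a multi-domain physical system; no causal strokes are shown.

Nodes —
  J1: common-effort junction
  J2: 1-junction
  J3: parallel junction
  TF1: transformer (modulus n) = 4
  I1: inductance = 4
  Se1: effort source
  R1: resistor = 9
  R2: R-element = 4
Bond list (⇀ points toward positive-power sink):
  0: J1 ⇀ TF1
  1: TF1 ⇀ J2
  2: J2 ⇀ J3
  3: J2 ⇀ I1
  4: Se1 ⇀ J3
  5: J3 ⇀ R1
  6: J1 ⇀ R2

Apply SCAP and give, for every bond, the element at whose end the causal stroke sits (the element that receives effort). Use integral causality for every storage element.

b0 →TF1
b1 →J2
b2 →J2
b3 →I1
b4 →J3
b5 →R1
b6 →J1

b4 |J3  (source Se1 imposes e)
b2 |J2  (0-jn J3 has e-setter on 4)
b5 |R1  (J3 effort already set via bond 4)
b3 |I1  (I1 outputs flow p/I1)
b1 |J2  (common-f at J2 fixed by 3)
b0 |TF1  (TF TF1: opposite of bond 1)
b6 |J1  (J1 needs exactly one e-in)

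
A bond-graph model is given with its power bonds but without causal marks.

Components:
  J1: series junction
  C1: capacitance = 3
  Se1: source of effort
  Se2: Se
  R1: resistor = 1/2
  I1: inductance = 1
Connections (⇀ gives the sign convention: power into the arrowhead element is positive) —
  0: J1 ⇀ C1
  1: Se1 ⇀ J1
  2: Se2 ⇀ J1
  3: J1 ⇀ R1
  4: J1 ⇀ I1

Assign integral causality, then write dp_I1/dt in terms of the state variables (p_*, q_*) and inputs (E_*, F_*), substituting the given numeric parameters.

dp_I1/dt = E_Se1 + E_Se2 - p_I1/2 - q_C1/3

b1 stroke→J1  (Se1 fixes effort; stroke away)
b2 stroke→J1  (Se2: effort source, stroke at far end)
b0 stroke→J1  (C1 integral (e out))
b4 stroke→I1  (prefer integral on I1)
b3 stroke→J1  (J1: bond 4 brought flow, rest push out)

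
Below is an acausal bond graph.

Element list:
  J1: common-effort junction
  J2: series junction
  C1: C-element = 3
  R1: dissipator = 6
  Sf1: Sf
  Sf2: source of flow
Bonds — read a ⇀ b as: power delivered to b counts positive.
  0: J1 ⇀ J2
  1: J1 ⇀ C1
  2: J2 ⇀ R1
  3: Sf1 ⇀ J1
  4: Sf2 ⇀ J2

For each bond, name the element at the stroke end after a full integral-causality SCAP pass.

#3 |Sf1  (Sf1: flow source, stroke at near end)
#4 |Sf2  (Sf2: flow source, stroke at near end)
#0 |J2  (J2: bond 4 brought flow, rest push out)
#2 |J2  (J2 flow already set via bond 4)
#1 |J1  (closing 0-jn rule on J1)

#0 stroke→J2
#1 stroke→J1
#2 stroke→J2
#3 stroke→Sf1
#4 stroke→Sf2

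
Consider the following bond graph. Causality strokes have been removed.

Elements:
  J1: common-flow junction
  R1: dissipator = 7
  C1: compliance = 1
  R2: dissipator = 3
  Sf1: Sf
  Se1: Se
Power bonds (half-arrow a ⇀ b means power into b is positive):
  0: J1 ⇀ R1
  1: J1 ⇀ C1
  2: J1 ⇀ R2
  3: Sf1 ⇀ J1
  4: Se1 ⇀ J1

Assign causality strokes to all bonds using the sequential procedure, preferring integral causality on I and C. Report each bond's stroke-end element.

bond 0 stroke→J1
bond 1 stroke→J1
bond 2 stroke→J1
bond 3 stroke→Sf1
bond 4 stroke→J1

bond 3 →Sf1  (Sf1 (Sf) sets flow on bond)
bond 4 →J1  (Se1: effort source, stroke at far end)
bond 0 →J1  (1-jn J1 has f-setter on 3)
bond 1 →J1  (1-jn J1 has f-setter on 3)
bond 2 →J1  (1-jn J1 has f-setter on 3)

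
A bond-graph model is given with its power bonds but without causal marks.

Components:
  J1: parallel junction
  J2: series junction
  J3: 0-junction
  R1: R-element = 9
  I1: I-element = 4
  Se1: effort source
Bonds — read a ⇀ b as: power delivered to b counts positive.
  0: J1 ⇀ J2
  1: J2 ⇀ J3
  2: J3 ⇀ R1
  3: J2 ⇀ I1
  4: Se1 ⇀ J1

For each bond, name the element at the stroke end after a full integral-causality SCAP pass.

#4 |J1  (source Se1 imposes e)
#0 |J2  (J1 effort already set via bond 4)
#3 |I1  (I1 outputs flow p/I1)
#1 |J2  (J2: bond 3 brought flow, rest push out)
#2 |J3  (only one effort-in slot at J3)

bond 0 →J2
bond 1 →J2
bond 2 →J3
bond 3 →I1
bond 4 →J1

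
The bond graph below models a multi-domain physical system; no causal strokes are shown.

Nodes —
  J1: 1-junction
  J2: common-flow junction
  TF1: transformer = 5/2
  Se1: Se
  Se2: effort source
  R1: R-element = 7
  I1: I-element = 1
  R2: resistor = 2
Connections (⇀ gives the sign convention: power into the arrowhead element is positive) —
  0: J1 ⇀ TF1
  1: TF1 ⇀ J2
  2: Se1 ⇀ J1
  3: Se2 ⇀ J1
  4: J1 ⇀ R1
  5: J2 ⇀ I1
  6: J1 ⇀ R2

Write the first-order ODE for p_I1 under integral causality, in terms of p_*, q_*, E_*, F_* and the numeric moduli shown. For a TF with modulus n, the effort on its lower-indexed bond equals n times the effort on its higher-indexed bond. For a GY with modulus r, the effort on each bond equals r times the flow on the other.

dp_I1/dt = 2*E_Se1/5 + 2*E_Se2/5 - 36*p_I1/25

#2 stroke→J1  (Se1: effort source, stroke at far end)
#3 stroke→J1  (Se2 (Se) sets effort on bond)
#5 stroke→I1  (I1 outputs flow p/I1)
#1 stroke→J2  (common-f at J2 fixed by 5)
#0 stroke→TF1  (through TF1, causality passes straight; one stroke at TF1)
#4 stroke→J1  (J1: bond 0 brought flow, rest push out)
#6 stroke→J1  (common-f at J1 fixed by 0)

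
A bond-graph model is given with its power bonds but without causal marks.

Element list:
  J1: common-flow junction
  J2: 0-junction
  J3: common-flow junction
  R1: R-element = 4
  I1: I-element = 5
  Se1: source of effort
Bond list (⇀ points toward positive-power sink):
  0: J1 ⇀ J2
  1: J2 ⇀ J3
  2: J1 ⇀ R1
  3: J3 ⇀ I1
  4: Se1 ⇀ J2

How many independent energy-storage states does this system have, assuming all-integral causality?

β4 |J2  (Se1: effort source, stroke at far end)
β0 |J1  (J2 effort already set via bond 4)
β1 |J3  (J2 effort already set via bond 4)
β3 |I1  (closing 1-jn rule on J3)
β2 |R1  (J1: last free bond brings flow in)

1  (I1 all integral)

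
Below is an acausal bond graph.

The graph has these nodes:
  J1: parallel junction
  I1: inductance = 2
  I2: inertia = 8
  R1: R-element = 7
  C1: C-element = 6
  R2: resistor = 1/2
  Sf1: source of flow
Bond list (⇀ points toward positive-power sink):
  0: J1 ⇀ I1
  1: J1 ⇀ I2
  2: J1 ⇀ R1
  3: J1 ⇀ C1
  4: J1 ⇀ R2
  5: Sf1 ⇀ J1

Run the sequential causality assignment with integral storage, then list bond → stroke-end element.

b0 stroke→I1
b1 stroke→I2
b2 stroke→R1
b3 stroke→J1
b4 stroke→R2
b5 stroke→Sf1

bond 5 stroke at Sf1  (source Sf1 imposes f)
bond 0 stroke at I1  (I1 integral (f out))
bond 1 stroke at I2  (I2: I, integral causality)
bond 3 stroke at J1  (C1: C, integral causality)
bond 2 stroke at R1  (0-jn J1 has e-setter on 3)
bond 4 stroke at R2  (0-jn J1 has e-setter on 3)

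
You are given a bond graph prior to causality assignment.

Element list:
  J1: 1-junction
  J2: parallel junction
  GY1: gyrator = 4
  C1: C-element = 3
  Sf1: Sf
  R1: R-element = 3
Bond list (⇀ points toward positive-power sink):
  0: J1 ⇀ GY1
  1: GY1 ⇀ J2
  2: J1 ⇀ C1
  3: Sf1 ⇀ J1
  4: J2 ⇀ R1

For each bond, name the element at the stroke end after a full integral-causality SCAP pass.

b3 stroke at Sf1  (Sf1: flow source, stroke at near end)
b0 stroke at J1  (J1: bond 3 brought flow, rest push out)
b2 stroke at J1  (J1 flow already set via bond 3)
b1 stroke at J2  (GY1: gyrator matches bond 0)
b4 stroke at R1  (J2 effort already set via bond 1)

b0 →J1
b1 →J2
b2 →J1
b3 →Sf1
b4 →R1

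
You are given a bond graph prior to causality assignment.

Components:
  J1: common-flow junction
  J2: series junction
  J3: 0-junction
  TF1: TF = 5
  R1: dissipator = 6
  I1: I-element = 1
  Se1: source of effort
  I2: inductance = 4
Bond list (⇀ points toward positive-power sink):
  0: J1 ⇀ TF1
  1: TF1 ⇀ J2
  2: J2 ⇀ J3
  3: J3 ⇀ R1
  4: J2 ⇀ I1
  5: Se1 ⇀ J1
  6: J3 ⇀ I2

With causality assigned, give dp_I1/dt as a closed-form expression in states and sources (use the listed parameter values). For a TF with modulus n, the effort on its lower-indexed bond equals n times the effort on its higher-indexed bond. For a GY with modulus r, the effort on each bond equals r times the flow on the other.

dp_I1/dt = E_Se1/5 - 6*p_I1 + 3*p_I2/2

#5 |J1  (source Se1 imposes e)
#0 |TF1  (J1: last free bond brings flow in)
#1 |J2  (through TF1, causality passes straight; one stroke at TF1)
#4 |I1  (I1: I, integral causality)
#2 |J2  (J2: bond 4 brought flow, rest push out)
#6 |I2  (I2 integral (f out))
#3 |J3  (J3: last free bond brings effort in)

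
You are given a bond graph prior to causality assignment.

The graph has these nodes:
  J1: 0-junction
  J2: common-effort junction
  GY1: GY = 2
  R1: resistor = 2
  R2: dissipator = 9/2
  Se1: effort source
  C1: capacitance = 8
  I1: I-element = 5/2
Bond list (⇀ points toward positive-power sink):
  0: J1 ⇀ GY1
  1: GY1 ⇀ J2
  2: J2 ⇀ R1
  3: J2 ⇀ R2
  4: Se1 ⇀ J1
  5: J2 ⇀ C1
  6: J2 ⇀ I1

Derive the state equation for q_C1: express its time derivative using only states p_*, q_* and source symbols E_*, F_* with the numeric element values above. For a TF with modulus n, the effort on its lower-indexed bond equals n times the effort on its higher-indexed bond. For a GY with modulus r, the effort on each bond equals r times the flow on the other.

dq_C1/dt = E_Se1/2 - 2*p_I1/5 - 13*q_C1/144

β4 |J1  (Se1 (Se) sets effort on bond)
β0 |GY1  (common-e at J1 fixed by 4)
β1 |GY1  (GY GY1: same side as bond 0)
β5 |J2  (C1 outputs effort q/C1)
β2 |R1  (0-jn J2 has e-setter on 5)
β3 |R2  (common-e at J2 fixed by 5)
β6 |I1  (J2: bond 5 brought effort, rest push out)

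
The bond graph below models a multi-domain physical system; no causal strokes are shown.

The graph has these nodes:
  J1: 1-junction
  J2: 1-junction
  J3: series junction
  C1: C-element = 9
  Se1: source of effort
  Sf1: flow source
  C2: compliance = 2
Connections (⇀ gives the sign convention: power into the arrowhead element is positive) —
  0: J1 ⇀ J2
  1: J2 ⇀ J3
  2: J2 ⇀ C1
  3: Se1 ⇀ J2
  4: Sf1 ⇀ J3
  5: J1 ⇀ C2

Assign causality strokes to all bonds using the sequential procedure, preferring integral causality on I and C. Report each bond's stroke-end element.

b0 →J2
b1 →J3
b2 →J2
b3 →J2
b4 →Sf1
b5 →J1

bond 3 →J2  (Se1 fixes effort; stroke away)
bond 4 →Sf1  (source Sf1 imposes f)
bond 1 →J3  (J3: bond 4 brought flow, rest push out)
bond 0 →J2  (J2 flow already set via bond 1)
bond 2 →J2  (J2 flow already set via bond 1)
bond 5 →J1  (1-jn J1 has f-setter on 0)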